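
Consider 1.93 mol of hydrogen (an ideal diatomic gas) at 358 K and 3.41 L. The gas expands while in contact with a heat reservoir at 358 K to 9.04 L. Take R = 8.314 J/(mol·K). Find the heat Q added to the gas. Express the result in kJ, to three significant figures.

Q ≈ 5.60 kJ

Isothermal ⇒ ΔU = 0, so Q = W = nRT ln(V₂/V₁).
Q = (1.93)(8.314)(358) ln(9.04/3.41) = 5744 × 0.9749 = 5601 J.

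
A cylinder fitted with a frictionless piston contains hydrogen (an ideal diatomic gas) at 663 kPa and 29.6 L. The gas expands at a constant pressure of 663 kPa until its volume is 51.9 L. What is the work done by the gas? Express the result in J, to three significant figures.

Isobaric: W = P ΔV.
W = (663 kPa)(51.9 − 29.6 L) = (663)(22.3) = 14785 J.

W ≈ 14800 J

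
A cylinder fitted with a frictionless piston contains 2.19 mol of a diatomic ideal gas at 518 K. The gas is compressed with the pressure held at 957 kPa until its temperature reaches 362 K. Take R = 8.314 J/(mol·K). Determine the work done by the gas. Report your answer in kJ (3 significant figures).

Isobaric: W = P ΔV = nR ΔT.
W = (2.19)(8.314)(362 − 518) = -2840 J.

W ≈ -2.84 kJ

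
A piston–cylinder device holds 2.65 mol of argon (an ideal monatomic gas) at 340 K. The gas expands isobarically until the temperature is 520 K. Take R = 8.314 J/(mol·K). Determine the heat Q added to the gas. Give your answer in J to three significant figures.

Isobaric: W = nRΔT = (2.65)(8.314)(180) = 3966 J.
ΔU = nCᵥΔT with Cᵥ = 3R/2: ΔU = (2.65)(12.47)(180) = 5949 J.
Q = ΔU + W = 5949 + 3966 = 9914 J.

Q ≈ 9910 J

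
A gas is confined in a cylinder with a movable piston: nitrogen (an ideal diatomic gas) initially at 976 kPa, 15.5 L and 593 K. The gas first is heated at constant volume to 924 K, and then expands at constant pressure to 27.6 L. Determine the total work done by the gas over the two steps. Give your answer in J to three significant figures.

Step 1 (isochoric): W = 0 (constant volume).
After step 1: P = 1521 kPa (V unchanged).
Step 2 (isobaric): W = PΔV = (1521 kPa)(27.6 − 15.5 L) = 18401 J.
W_total = 0 + 18401 = 18401 J.

W_total ≈ 18400 J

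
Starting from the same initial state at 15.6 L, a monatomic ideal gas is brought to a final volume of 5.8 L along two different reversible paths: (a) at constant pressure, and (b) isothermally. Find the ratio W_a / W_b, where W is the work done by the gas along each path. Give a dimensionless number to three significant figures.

W_a / W_b ≈ 0.635

Path (a) isobaric: W = P₁(V₂ − V₁) → W_a/(P₁V₁) = -0.6282.
Path (b) isothermal: W = P₁V₁ ln(V₂/V₁) → W_b/(P₁V₁) = -0.9894.
W_a / W_b = -0.6282 / -0.9894 = 0.6349.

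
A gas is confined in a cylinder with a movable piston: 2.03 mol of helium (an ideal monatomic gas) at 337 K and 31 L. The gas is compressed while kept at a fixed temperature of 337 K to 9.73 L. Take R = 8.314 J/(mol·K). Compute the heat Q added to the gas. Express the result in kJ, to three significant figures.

Q ≈ -6.59 kJ

Isothermal ⇒ ΔU = 0, so Q = W = nRT ln(V₂/V₁).
Q = (2.03)(8.314)(337) ln(9.73/31) = 5688 × -1.159 = -6591 J.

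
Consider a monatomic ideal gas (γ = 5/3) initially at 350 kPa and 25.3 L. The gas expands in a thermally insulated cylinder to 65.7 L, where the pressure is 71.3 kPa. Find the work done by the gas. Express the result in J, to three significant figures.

Adiabatic: W = (P₁V₁ − P₂V₂)/(γ − 1) with γ = 5/3.
P₁V₁ = 8855 J, P₂V₂ = 4684 J.
W = (8855 − 4684) / 0.6667 = 6256 J.

W ≈ 6260 J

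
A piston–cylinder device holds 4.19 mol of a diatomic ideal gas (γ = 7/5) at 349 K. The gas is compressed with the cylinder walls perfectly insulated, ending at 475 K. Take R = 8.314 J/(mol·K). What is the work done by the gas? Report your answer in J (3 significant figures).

W ≈ -11000 J

Adiabatic ⇒ Q = 0, so W_by = −ΔU = nCᵥ(T₁ − T₂).
Cᵥ = 5R/2 = 20.79 J/(mol·K).
W = (4.19)(20.79)(349 − 475) = -10973 J.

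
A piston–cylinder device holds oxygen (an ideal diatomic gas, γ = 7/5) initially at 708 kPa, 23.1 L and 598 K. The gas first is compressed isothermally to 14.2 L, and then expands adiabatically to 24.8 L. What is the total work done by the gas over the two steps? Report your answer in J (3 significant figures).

Step 1 (isothermal): W = P₁V₁ ln(V₂/V₁) = (16355) ln(14.2/23.1) = -7958 J.
After step 1: P = 1152 kPa, V = 14.2 L, T = 598 K.
Step 2 (adiabatic): W = (P₁V₁ − P₂V₂)/(γ−1) = (16355 − 13085)/0.4 = 8174 J.
W_total = -7958 + 8174 = 215.9 J.

W_total ≈ 216 J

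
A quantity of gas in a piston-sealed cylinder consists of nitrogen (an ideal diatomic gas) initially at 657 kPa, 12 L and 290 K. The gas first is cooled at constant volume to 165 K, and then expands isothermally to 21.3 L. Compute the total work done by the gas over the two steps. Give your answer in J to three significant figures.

W_total ≈ 2570 J

Step 1 (isochoric): W = 0 (constant volume).
After step 1: P = 373.8 kPa (V unchanged).
Step 2 (isothermal): W = P₁V₁ ln(V₂/V₁) = (4486) ln(21.3/12) = 2574 J.
W_total = 0 + 2574 = 2574 J.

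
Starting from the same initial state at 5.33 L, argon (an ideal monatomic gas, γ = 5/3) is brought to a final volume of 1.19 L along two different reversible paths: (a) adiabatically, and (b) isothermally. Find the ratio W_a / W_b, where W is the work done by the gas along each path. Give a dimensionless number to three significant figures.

Path (a) adiabatic: W = P₁V₁(1 − (V₁/V₂)^(γ−1))/(γ−1) → W_a/(P₁V₁) = -2.576.
Path (b) isothermal: W = P₁V₁ ln(V₂/V₁) → W_b/(P₁V₁) = -1.499.
W_a / W_b = -2.576 / -1.499 = 1.718.

W_a / W_b ≈ 1.72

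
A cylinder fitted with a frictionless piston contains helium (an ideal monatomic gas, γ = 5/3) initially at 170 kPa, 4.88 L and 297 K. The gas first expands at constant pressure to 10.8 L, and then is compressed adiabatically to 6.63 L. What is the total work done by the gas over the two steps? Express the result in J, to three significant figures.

W_total ≈ -52.3 J

Step 1 (isobaric): W = PΔV = (170 kPa)(10.8 − 4.88 L) = 1006 J.
After step 1: P = 170 kPa, V = 10.8 L, T = 657.3 K.
Step 2 (adiabatic): W = (P₁V₁ − P₂V₂)/(γ−1) = (1836 − 2542)/0.667 = -1059 J.
W_total = 1006 − 1059 = -52.34 J.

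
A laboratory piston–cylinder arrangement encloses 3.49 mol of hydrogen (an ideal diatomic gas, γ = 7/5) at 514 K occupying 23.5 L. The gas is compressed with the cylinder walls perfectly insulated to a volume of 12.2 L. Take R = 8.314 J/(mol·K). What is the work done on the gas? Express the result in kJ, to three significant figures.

Adiabatic: TV^(γ−1) = const with γ = 7/5.
T₂ = T₁ (V₁/V₂)^(γ−1) = 514 × (23.5/12.2)^0.4 = 514 × 1.3 = 668.1 K.
W_by = nCᵥ(T₁ − T₂) = (3.49)(20.79)(514 − 668.1) = -11179 J.
Work on gas = −W_by = 11179 J.

W ≈ 11.2 kJ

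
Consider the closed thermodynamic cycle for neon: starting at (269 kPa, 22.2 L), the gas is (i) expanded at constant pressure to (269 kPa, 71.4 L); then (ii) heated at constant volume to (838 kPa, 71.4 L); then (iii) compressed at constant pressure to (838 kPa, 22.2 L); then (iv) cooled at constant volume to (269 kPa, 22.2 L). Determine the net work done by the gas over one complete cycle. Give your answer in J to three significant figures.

W_net ≈ -28000 J

Constant-volume legs do no work.
W(i) = (269)(71.4 − 22.2) = 13235 J; W(iii) = (838)(22.2 − 71.4) = -41230 J.
W_net = 13235 − 41230 = -27995 J (the counter-clockwise enclosed area).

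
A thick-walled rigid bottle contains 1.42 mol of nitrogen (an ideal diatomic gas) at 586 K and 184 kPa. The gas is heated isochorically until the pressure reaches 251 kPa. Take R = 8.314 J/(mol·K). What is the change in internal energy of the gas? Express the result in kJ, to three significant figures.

ΔU ≈ 6.30 kJ

Constant volume ⇒ W = 0, so Q = ΔU = nCᵥΔT with Cᵥ = 5R/2 = 20.79 J/(mol·K).
At constant V, T₂/T₁ = P₂/P₁ ⇒ ΔT = T₁(P₂/P₁ − 1) = 586·(251/184 − 1) = 213.4 K.
ΔU = (1.42)(20.79)(213.4) = 6298 J.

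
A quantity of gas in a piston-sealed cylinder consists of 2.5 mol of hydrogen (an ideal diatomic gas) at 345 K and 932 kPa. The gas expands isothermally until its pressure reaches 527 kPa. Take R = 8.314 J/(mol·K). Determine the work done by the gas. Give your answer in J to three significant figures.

W ≈ 4090 J

Isothermal process: W = nRT ln(V₂/V₁) = nRT ln(P₁/P₂).
W = (2.5)(8.314)(345) × ln(932/527)
  = 7171 × ln(1.769) = 7171 × 0.5701
W_by_gas = 4088 J.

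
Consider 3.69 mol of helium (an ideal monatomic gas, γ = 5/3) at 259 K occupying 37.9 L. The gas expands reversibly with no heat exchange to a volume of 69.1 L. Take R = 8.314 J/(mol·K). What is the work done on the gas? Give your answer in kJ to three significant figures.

W ≈ -3.93 kJ

Adiabatic: TV^(γ−1) = const with γ = 5/3.
T₂ = T₁ (V₁/V₂)^(γ−1) = 259 × (37.9/69.1)^0.667 = 259 × 0.6701 = 173.5 K.
W_by = nCᵥ(T₁ − T₂) = (3.69)(12.47)(259 − 173.5) = 3933 J.
Work on gas = −W_by = -3933 J.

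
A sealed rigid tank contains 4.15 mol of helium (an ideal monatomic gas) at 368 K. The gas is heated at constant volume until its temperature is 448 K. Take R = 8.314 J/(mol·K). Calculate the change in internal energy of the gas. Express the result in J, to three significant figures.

ΔU ≈ 4140 J

Constant volume ⇒ W = 0, so Q = ΔU = nCᵥΔT with Cᵥ = 3R/2 = 12.47 J/(mol·K).
ΔU = (4.15)(12.47)(448 − 368) = 4140 J.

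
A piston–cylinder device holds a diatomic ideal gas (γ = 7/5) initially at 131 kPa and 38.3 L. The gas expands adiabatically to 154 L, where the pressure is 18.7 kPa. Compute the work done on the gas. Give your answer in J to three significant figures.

Adiabatic: W = (P₁V₁ − P₂V₂)/(γ − 1) with γ = 7/5.
P₁V₁ = 5017 J, P₂V₂ = 2880 J.
W = (5017 − 2880) / 0.4 = 5344 J.
Work on gas = −W_by = -5344 J.

W ≈ -5340 J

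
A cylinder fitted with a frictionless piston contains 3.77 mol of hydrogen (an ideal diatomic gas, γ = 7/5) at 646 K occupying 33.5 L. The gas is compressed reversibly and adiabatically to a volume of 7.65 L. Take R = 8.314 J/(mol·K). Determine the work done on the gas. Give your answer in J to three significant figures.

W ≈ 40800 J

Adiabatic: TV^(γ−1) = const with γ = 7/5.
T₂ = T₁ (V₁/V₂)^(γ−1) = 646 × (33.5/7.65)^0.4 = 646 × 1.805 = 1166 K.
W_by = nCᵥ(T₁ − T₂) = (3.77)(20.79)(646 − 1166) = -40765 J.
Work on gas = −W_by = 40765 J.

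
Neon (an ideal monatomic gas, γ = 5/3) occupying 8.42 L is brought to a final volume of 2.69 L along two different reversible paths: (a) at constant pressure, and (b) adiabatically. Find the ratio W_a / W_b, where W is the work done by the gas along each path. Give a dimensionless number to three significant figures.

Path (a) isobaric: W = P₁(V₂ − V₁) → W_a/(P₁V₁) = -0.6805.
Path (b) adiabatic: W = P₁V₁(1 − (V₁/V₂)^(γ−1))/(γ−1) → W_b/(P₁V₁) = -1.71.
W_a / W_b = -0.6805 / -1.71 = 0.398.

W_a / W_b ≈ 0.398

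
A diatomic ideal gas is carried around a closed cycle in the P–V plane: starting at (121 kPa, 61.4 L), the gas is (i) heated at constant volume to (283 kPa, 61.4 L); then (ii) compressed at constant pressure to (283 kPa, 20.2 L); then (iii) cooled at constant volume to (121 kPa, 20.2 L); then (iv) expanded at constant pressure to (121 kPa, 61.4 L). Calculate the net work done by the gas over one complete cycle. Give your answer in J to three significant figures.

Constant-volume legs do no work.
W(ii) = (283)(20.2 − 61.4) = -11660 J; W(iv) = (121)(61.4 − 20.2) = 4985 J.
W_net = -11660 + 4985 = -6674 J (the counter-clockwise enclosed area).

W_net ≈ -6670 J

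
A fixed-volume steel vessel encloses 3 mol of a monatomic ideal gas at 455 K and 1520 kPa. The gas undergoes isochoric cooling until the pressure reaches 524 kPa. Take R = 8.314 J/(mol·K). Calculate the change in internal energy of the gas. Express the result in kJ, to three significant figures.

ΔU ≈ -11.2 kJ

Constant volume ⇒ W = 0, so Q = ΔU = nCᵥΔT with Cᵥ = 3R/2 = 12.47 J/(mol·K).
At constant V, T₂/T₁ = P₂/P₁ ⇒ ΔT = T₁(P₂/P₁ − 1) = 455·(524/1520 − 1) = -298.1 K.
ΔU = (3)(12.47)(-298.1) = -11154 J.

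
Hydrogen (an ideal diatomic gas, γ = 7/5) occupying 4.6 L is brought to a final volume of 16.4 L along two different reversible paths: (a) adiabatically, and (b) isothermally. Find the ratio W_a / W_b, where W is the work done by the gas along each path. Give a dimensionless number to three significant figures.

Path (a) adiabatic: W = P₁V₁(1 − (V₁/V₂)^(γ−1))/(γ−1) → W_a/(P₁V₁) = 0.9965.
Path (b) isothermal: W = P₁V₁ ln(V₂/V₁) → W_b/(P₁V₁) = 1.271.
W_a / W_b = 0.9965 / 1.271 = 0.7839.

W_a / W_b ≈ 0.784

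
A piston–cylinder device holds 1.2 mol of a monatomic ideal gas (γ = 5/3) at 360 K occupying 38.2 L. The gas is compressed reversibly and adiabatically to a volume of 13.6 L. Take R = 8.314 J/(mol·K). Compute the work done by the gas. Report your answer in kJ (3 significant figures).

Adiabatic: TV^(γ−1) = const with γ = 5/3.
T₂ = T₁ (V₁/V₂)^(γ−1) = 360 × (38.2/13.6)^0.667 = 360 × 1.991 = 716.7 K.
W_by = nCᵥ(T₁ − T₂) = (1.2)(12.47)(360 − 716.7) = -5338 J.

W ≈ -5.34 kJ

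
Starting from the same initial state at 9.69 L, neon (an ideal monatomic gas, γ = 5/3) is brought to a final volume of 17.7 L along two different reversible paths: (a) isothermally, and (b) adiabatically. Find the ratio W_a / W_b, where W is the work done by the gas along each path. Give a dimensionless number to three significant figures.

W_a / W_b ≈ 1.21

Path (a) isothermal: W = P₁V₁ ln(V₂/V₁) → W_a/(P₁V₁) = 0.6025.
Path (b) adiabatic: W = P₁V₁(1 − (V₁/V₂)^(γ−1))/(γ−1) → W_b/(P₁V₁) = 0.4962.
W_a / W_b = 0.6025 / 0.4962 = 1.214.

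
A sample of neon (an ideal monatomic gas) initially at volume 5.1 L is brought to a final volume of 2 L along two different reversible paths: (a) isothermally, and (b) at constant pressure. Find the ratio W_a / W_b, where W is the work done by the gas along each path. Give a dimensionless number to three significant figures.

W_a / W_b ≈ 1.54

Path (a) isothermal: W = P₁V₁ ln(V₂/V₁) → W_a/(P₁V₁) = -0.9361.
Path (b) isobaric: W = P₁(V₂ − V₁) → W_b/(P₁V₁) = -0.6078.
W_a / W_b = -0.9361 / -0.6078 = 1.54.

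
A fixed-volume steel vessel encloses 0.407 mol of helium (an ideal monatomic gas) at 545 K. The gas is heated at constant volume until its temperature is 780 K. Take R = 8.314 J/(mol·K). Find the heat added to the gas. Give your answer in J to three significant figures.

Q ≈ 1190 J

Constant volume ⇒ W = 0, so Q = ΔU = nCᵥΔT with Cᵥ = 3R/2 = 12.47 J/(mol·K).
ΔU = (0.407)(12.47)(780 − 545) = 1193 J.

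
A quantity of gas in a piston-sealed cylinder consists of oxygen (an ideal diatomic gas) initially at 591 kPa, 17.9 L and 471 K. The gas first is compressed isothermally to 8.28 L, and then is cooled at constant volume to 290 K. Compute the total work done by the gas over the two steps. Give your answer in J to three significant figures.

W_total ≈ -8160 J

Step 1 (isothermal): W = P₁V₁ ln(V₂/V₁) = (10579) ln(8.28/17.9) = -8156 J.
Step 2 (isochoric): W = 0 (constant volume).
W_total = -8156 + 0 = -8156 J.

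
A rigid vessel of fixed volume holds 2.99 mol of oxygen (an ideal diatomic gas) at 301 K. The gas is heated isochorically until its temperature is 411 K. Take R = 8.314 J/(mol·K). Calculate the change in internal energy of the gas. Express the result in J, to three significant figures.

ΔU ≈ 6840 J

Constant volume ⇒ W = 0, so Q = ΔU = nCᵥΔT with Cᵥ = 5R/2 = 20.79 J/(mol·K).
ΔU = (2.99)(20.79)(411 − 301) = 6836 J.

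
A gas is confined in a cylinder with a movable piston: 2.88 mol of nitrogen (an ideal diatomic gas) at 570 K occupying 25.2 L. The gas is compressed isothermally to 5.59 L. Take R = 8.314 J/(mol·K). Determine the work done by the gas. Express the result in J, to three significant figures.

W ≈ -20600 J

Isothermal: W = nRT ln(V₂/V₁).
W = (2.88)(8.314)(570) × ln(5.59/25.2)
  = 13648 × -1.506
W_by_gas = -20552 J.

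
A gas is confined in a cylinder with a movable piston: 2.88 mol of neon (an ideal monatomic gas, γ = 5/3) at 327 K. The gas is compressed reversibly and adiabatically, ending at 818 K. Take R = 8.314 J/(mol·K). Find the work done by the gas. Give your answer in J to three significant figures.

Adiabatic ⇒ Q = 0, so W_by = −ΔU = nCᵥ(T₁ − T₂).
Cᵥ = 3R/2 = 12.47 J/(mol·K).
W = (2.88)(12.47)(327 − 818) = -17635 J.

W ≈ -17600 J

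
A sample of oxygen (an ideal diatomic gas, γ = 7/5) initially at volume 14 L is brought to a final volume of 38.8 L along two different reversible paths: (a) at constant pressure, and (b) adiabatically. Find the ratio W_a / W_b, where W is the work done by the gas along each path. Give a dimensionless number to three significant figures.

Path (a) isobaric: W = P₁(V₂ − V₁) → W_a/(P₁V₁) = 1.771.
Path (b) adiabatic: W = P₁V₁(1 − (V₁/V₂)^(γ−1))/(γ−1) → W_b/(P₁V₁) = 0.8371.
W_a / W_b = 1.771 / 0.8371 = 2.116.

W_a / W_b ≈ 2.12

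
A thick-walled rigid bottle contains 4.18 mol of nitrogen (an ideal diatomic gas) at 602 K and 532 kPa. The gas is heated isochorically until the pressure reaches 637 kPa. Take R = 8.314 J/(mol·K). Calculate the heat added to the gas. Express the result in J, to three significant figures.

Q ≈ 10300 J

Constant volume ⇒ W = 0, so Q = ΔU = nCᵥΔT with Cᵥ = 5R/2 = 20.79 J/(mol·K).
At constant V, T₂/T₁ = P₂/P₁ ⇒ ΔT = T₁(P₂/P₁ − 1) = 602·(637/532 − 1) = 118.8 K.
ΔU = (4.18)(20.79)(118.8) = 10323 J.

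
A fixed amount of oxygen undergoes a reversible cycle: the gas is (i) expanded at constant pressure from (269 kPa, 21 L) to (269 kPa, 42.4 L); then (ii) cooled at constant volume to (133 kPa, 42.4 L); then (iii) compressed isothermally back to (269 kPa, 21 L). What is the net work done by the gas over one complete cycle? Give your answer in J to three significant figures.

Leg (i): W = PΔV = (269)(42.4 − 21) = 5757 J.
Leg (ii): W = 0.
Leg (iii): W = PᵢVᵢ ln(V_f/Vᵢ) = (5639) ln(21/42.4) = -3962 J.
W_net = 5757 − 3962 = 1794 J.

W_net ≈ 1790 J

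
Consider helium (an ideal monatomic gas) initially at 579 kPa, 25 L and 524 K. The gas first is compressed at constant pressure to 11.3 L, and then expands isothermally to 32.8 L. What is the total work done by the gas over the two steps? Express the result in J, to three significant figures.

Step 1 (isobaric): W = PΔV = (579 kPa)(11.3 − 25 L) = -7932 J.
After step 1: P = 579 kPa, V = 11.3 L, T = 236.8 K.
Step 2 (isothermal): W = P₁V₁ ln(V₂/V₁) = (6543) ln(32.8/11.3) = 6972 J.
W_total = -7932 + 6972 = -960.2 J.

W_total ≈ -960 J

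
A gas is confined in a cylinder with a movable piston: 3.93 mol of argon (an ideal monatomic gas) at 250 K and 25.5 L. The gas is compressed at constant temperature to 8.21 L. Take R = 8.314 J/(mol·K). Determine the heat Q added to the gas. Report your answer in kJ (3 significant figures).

Q ≈ -9.26 kJ

Isothermal ⇒ ΔU = 0, so Q = W = nRT ln(V₂/V₁).
Q = (3.93)(8.314)(250) ln(8.21/25.5) = 8169 × -1.133 = -9258 J.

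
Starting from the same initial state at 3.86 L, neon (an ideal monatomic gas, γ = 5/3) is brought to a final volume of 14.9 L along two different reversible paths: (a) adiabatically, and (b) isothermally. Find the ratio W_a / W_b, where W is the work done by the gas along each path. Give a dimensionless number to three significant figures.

Path (a) adiabatic: W = P₁V₁(1 − (V₁/V₂)^(γ−1))/(γ−1) → W_a/(P₁V₁) = 0.8904.
Path (b) isothermal: W = P₁V₁ ln(V₂/V₁) → W_b/(P₁V₁) = 1.351.
W_a / W_b = 0.8904 / 1.351 = 0.6592.

W_a / W_b ≈ 0.659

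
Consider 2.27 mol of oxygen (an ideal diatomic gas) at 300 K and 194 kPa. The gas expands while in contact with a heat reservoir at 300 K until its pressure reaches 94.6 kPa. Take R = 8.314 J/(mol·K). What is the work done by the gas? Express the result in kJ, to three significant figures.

W ≈ 4.07 kJ

Isothermal process: W = nRT ln(V₂/V₁) = nRT ln(P₁/P₂).
W = (2.27)(8.314)(300) × ln(194/94.6)
  = 5662 × ln(2.051) = 5662 × 0.7182
W_by_gas = 4066 J.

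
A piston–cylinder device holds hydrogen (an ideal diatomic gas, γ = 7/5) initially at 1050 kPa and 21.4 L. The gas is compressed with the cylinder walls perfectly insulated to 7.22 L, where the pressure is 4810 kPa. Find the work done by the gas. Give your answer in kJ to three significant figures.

Adiabatic: W = (P₁V₁ − P₂V₂)/(γ − 1) with γ = 7/5.
P₁V₁ = 22470 J, P₂V₂ = 34728 J.
W = (22470 − 34728) / 0.4 = -30646 J.

W ≈ -30.6 kJ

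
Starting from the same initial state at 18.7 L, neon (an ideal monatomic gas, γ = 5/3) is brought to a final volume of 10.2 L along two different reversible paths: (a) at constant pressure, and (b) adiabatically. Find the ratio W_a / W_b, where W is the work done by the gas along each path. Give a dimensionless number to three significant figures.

Path (a) isobaric: W = P₁(V₂ − V₁) → W_a/(P₁V₁) = -0.4545.
Path (b) adiabatic: W = P₁V₁(1 − (V₁/V₂)^(γ−1))/(γ−1) → W_b/(P₁V₁) = -0.7469.
W_a / W_b = -0.4545 / -0.7469 = 0.6086.

W_a / W_b ≈ 0.609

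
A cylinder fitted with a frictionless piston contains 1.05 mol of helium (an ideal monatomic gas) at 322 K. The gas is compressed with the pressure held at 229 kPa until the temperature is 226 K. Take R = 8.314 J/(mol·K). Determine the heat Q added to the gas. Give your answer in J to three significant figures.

Q ≈ -2100 J

Isobaric: W = nRΔT = (1.05)(8.314)(-96) = -838.1 J.
ΔU = nCᵥΔT with Cᵥ = 3R/2: ΔU = (1.05)(12.47)(-96) = -1257 J.
Q = ΔU + W = -1257 − 838.1 = -2095 J.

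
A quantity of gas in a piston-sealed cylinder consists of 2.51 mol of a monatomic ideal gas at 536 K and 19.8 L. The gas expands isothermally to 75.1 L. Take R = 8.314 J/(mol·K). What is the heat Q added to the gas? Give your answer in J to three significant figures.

Q ≈ 14900 J

Isothermal ⇒ ΔU = 0, so Q = W = nRT ln(V₂/V₁).
Q = (2.51)(8.314)(536) ln(75.1/19.8) = 11185 × 1.333 = 14912 J.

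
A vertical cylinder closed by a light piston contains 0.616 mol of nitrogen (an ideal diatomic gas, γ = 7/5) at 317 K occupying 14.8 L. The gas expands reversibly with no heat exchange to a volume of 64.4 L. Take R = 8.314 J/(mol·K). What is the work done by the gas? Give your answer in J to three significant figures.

Adiabatic: TV^(γ−1) = const with γ = 7/5.
T₂ = T₁ (V₁/V₂)^(γ−1) = 317 × (14.8/64.4)^0.4 = 317 × 0.5553 = 176 K.
W_by = nCᵥ(T₁ − T₂) = (0.616)(20.79)(317 − 176) = 1805 J.

W ≈ 1800 J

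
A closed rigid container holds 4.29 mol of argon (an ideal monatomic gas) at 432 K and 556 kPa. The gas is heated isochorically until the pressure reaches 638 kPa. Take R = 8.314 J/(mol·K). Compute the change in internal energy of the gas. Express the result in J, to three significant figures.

Constant volume ⇒ W = 0, so Q = ΔU = nCᵥΔT with Cᵥ = 3R/2 = 12.47 J/(mol·K).
At constant V, T₂/T₁ = P₂/P₁ ⇒ ΔT = T₁(P₂/P₁ − 1) = 432·(638/556 − 1) = 63.71 K.
ΔU = (4.29)(12.47)(63.71) = 3409 J.

ΔU ≈ 3410 J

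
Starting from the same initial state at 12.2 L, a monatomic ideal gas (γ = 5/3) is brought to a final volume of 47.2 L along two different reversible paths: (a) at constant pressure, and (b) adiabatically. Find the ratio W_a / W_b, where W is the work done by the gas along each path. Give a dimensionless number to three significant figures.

W_a / W_b ≈ 3.22

Path (a) isobaric: W = P₁(V₂ − V₁) → W_a/(P₁V₁) = 2.869.
Path (b) adiabatic: W = P₁V₁(1 − (V₁/V₂)^(γ−1))/(γ−1) → W_b/(P₁V₁) = 0.8913.
W_a / W_b = 2.869 / 0.8913 = 3.219.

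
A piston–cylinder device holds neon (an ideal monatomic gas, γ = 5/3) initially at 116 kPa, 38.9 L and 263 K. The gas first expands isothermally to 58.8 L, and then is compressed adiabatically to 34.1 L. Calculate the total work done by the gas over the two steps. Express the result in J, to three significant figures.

Step 1 (isothermal): W = P₁V₁ ln(V₂/V₁) = (4512) ln(58.8/38.9) = 1864 J.
After step 1: P = 76.74 kPa, V = 58.8 L, T = 263 K.
Step 2 (adiabatic): W = (P₁V₁ − P₂V₂)/(γ−1) = (4512 − 6489)/0.667 = -2964 J.
W_total = 1864 − 2964 = -1100 J.

W_total ≈ -1100 J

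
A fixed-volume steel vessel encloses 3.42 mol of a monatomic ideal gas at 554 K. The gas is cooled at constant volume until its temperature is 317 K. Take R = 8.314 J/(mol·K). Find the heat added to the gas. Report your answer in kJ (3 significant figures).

Constant volume ⇒ W = 0, so Q = ΔU = nCᵥΔT with Cᵥ = 3R/2 = 12.47 J/(mol·K).
ΔU = (3.42)(12.47)(317 − 554) = -10108 J.

Q ≈ -10.1 kJ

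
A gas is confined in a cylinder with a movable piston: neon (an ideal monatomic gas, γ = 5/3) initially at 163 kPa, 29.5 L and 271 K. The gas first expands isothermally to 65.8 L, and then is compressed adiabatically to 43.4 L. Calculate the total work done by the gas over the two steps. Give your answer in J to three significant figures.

W_total ≈ 1550 J

Step 1 (isothermal): W = P₁V₁ ln(V₂/V₁) = (4808) ln(65.8/29.5) = 3858 J.
After step 1: P = 73.08 kPa, V = 65.8 L, T = 271 K.
Step 2 (adiabatic): W = (P₁V₁ − P₂V₂)/(γ−1) = (4808 − 6346)/0.667 = -2306 J.
W_total = 3858 − 2306 = 1551 J.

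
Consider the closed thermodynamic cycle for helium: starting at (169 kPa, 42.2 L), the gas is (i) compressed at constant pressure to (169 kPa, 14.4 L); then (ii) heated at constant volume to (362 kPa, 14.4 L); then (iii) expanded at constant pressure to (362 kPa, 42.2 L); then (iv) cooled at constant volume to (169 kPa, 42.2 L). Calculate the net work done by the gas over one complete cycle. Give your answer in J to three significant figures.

W_net ≈ 5370 J

Constant-volume legs do no work.
W(i) = (169)(14.4 − 42.2) = -4698 J; W(iii) = (362)(42.2 − 14.4) = 10064 J.
W_net = -4698 + 10064 = 5365 J (the clockwise enclosed area).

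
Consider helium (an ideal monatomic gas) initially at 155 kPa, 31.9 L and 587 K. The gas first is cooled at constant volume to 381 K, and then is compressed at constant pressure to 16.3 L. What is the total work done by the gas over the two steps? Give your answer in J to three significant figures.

W_total ≈ -1570 J

Step 1 (isochoric): W = 0 (constant volume).
After step 1: P = 100.6 kPa (V unchanged).
Step 2 (isobaric): W = PΔV = (100.6 kPa)(16.3 − 31.9 L) = -1569 J.
W_total = 0 − 1569 = -1569 J.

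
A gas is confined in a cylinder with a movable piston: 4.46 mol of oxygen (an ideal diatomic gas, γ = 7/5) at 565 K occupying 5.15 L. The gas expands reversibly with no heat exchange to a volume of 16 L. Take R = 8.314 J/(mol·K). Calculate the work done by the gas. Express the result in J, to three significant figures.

Adiabatic: TV^(γ−1) = const with γ = 7/5.
T₂ = T₁ (V₁/V₂)^(γ−1) = 565 × (5.15/16)^0.4 = 565 × 0.6354 = 359 K.
W_by = nCᵥ(T₁ − T₂) = (4.46)(20.79)(565 − 359) = 19094 J.

W ≈ 19100 J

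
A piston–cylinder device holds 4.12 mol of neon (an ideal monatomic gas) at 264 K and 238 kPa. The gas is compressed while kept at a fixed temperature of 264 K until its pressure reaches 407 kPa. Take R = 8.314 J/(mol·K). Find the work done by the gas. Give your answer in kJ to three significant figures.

Isothermal process: W = nRT ln(V₂/V₁) = nRT ln(P₁/P₂).
W = (4.12)(8.314)(264) × ln(238/407)
  = 9043 × ln(0.5848) = 9043 × -0.5365
W_by_gas = -4852 J.

W ≈ -4.85 kJ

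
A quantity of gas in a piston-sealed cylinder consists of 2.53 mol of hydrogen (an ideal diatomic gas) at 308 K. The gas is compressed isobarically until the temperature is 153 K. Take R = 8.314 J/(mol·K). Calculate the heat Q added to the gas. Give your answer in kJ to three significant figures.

Isobaric: W = nRΔT = (2.53)(8.314)(-155) = -3260 J.
ΔU = nCᵥΔT with Cᵥ = 5R/2: ΔU = (2.53)(20.79)(-155) = -8151 J.
Q = ΔU + W = -8151 − 3260 = -11411 J.

Q ≈ -11.4 kJ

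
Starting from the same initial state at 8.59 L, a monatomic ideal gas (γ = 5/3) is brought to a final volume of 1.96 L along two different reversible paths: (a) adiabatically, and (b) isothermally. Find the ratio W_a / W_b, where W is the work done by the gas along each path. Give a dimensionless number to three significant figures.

W_a / W_b ≈ 1.70

Path (a) adiabatic: W = P₁V₁(1 − (V₁/V₂)^(γ−1))/(γ−1) → W_a/(P₁V₁) = -2.517.
Path (b) isothermal: W = P₁V₁ ln(V₂/V₁) → W_b/(P₁V₁) = -1.478.
W_a / W_b = -2.517 / -1.478 = 1.703.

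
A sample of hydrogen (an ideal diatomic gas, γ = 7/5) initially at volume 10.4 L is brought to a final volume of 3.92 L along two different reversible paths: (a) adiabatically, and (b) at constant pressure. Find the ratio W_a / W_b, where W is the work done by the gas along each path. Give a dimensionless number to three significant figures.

Path (a) adiabatic: W = P₁V₁(1 − (V₁/V₂)^(γ−1))/(γ−1) → W_a/(P₁V₁) = -1.194.
Path (b) isobaric: W = P₁(V₂ − V₁) → W_b/(P₁V₁) = -0.6231.
W_a / W_b = -1.194 / -0.6231 = 1.916.

W_a / W_b ≈ 1.92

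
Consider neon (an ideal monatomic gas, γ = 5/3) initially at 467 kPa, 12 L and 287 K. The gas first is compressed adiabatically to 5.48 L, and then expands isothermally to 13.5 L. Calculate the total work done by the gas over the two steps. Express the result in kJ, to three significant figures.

Step 1 (adiabatic): W = (P₁V₁ − P₂V₂)/(γ−1) = (5604 − 9450)/0.667 = -5769 J.
After step 1: P = 1724 kPa, V = 5.48 L, T = 484 K.
Step 2 (isothermal): W = P₁V₁ ln(V₂/V₁) = (9450) ln(13.5/5.48) = 8520 J.
W_total = -5769 + 8520 = 2751 J.

W_total ≈ 2.75 kJ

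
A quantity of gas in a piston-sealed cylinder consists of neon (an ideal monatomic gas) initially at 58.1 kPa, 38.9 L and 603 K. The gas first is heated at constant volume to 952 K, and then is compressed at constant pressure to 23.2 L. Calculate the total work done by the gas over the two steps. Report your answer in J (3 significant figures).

W_total ≈ -1440 J

Step 1 (isochoric): W = 0 (constant volume).
After step 1: P = 91.73 kPa (V unchanged).
Step 2 (isobaric): W = PΔV = (91.73 kPa)(23.2 − 38.9 L) = -1440 J.
W_total = 0 − 1440 = -1440 J.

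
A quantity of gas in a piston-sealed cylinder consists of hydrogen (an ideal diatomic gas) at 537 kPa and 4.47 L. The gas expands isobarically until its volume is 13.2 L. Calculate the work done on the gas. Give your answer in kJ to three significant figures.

W ≈ -4.69 kJ

Isobaric: W = P ΔV.
W = (537 kPa)(13.2 − 4.47 L) = (537)(8.73) = 4688 J.
Work on gas = −W_by = -4688 J.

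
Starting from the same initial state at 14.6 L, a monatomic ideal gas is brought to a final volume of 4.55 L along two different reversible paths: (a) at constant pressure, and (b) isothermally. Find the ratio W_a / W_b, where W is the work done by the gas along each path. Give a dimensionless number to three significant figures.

W_a / W_b ≈ 0.590

Path (a) isobaric: W = P₁(V₂ − V₁) → W_a/(P₁V₁) = -0.6884.
Path (b) isothermal: W = P₁V₁ ln(V₂/V₁) → W_b/(P₁V₁) = -1.166.
W_a / W_b = -0.6884 / -1.166 = 0.5904.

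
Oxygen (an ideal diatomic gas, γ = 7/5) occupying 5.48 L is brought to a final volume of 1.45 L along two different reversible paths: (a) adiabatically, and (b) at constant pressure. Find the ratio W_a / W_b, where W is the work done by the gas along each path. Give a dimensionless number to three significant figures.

Path (a) adiabatic: W = P₁V₁(1 − (V₁/V₂)^(γ−1))/(γ−1) → W_a/(P₁V₁) = -1.755.
Path (b) isobaric: W = P₁(V₂ − V₁) → W_b/(P₁V₁) = -0.7354.
W_a / W_b = -1.755 / -0.7354 = 2.387.

W_a / W_b ≈ 2.39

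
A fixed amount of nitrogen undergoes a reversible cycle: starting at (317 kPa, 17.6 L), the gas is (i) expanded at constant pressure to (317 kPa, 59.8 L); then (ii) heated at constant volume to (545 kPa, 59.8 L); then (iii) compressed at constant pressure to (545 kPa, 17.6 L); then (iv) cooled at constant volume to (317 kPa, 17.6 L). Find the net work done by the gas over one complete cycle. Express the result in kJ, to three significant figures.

W_net ≈ -9.62 kJ

Constant-volume legs do no work.
W(i) = (317)(59.8 − 17.6) = 13377 J; W(iii) = (545)(17.6 − 59.8) = -22999 J.
W_net = 13377 − 22999 = -9622 J (the counter-clockwise enclosed area).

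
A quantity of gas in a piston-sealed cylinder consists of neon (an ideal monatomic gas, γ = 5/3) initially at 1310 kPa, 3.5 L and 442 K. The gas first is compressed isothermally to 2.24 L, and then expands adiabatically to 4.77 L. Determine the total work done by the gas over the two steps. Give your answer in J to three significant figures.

W_total ≈ 676 J

Step 1 (isothermal): W = P₁V₁ ln(V₂/V₁) = (4585) ln(2.24/3.5) = -2046 J.
After step 1: P = 2047 kPa, V = 2.24 L, T = 442 K.
Step 2 (adiabatic): W = (P₁V₁ − P₂V₂)/(γ−1) = (4585 − 2770)/0.667 = 2722 J.
W_total = -2046 + 2722 = 676.2 J.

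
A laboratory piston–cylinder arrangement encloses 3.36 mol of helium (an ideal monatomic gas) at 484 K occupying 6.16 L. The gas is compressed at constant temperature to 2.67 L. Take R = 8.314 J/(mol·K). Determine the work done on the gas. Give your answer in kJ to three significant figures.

W ≈ 11.3 kJ

Isothermal: W = nRT ln(V₂/V₁).
W = (3.36)(8.314)(484) × ln(2.67/6.16)
  = 13521 × -0.836
W_by_gas = -11303 J; work on gas = −W_by = 11303 J.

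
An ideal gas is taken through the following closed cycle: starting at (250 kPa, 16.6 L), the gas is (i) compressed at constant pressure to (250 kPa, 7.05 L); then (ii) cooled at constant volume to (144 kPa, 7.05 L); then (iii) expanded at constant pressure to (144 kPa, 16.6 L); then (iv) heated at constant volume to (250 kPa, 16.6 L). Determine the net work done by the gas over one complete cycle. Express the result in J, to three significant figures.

Constant-volume legs do no work.
W(i) = (250)(7.05 − 16.6) = -2388 J; W(iii) = (144)(16.6 − 7.05) = 1375 J.
W_net = -2388 + 1375 = -1012 J (the counter-clockwise enclosed area).

W_net ≈ -1010 J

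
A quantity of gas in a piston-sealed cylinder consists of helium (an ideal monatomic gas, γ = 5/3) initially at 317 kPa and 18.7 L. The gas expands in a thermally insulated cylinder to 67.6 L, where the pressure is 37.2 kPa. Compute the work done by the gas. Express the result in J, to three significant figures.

W ≈ 5120 J

Adiabatic: W = (P₁V₁ − P₂V₂)/(γ − 1) with γ = 5/3.
P₁V₁ = 5928 J, P₂V₂ = 2515 J.
W = (5928 − 2515) / 0.6667 = 5120 J.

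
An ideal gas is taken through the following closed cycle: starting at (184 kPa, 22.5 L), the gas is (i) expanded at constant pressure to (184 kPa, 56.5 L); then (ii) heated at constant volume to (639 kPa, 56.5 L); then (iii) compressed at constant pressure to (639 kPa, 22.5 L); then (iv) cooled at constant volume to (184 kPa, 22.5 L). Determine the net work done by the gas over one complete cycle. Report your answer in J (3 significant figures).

W_net ≈ -15500 J

Constant-volume legs do no work.
W(i) = (184)(56.5 − 22.5) = 6256 J; W(iii) = (639)(22.5 − 56.5) = -21726 J.
W_net = 6256 − 21726 = -15470 J (the counter-clockwise enclosed area).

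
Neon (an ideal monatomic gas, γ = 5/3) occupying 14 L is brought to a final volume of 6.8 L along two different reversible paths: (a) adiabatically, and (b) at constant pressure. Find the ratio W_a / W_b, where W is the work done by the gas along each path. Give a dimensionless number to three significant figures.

Path (a) adiabatic: W = P₁V₁(1 − (V₁/V₂)^(γ−1))/(γ−1) → W_a/(P₁V₁) = -0.9276.
Path (b) isobaric: W = P₁(V₂ − V₁) → W_b/(P₁V₁) = -0.5143.
W_a / W_b = -0.9276 / -0.5143 = 1.804.

W_a / W_b ≈ 1.80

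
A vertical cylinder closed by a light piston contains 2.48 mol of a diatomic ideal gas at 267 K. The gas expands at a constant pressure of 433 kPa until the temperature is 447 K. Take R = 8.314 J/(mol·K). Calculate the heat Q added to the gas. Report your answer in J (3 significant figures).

Q ≈ 13000 J

Isobaric: W = nRΔT = (2.48)(8.314)(180) = 3711 J.
ΔU = nCᵥΔT with Cᵥ = 5R/2: ΔU = (2.48)(20.79)(180) = 9278 J.
Q = ΔU + W = 9278 + 3711 = 12990 J.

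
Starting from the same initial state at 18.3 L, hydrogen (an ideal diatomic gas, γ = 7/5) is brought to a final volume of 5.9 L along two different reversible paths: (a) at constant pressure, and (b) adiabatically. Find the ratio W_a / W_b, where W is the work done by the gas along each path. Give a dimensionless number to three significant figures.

Path (a) isobaric: W = P₁(V₂ − V₁) → W_a/(P₁V₁) = -0.6776.
Path (b) adiabatic: W = P₁V₁(1 − (V₁/V₂)^(γ−1))/(γ−1) → W_b/(P₁V₁) = -1.432.
W_a / W_b = -0.6776 / -1.432 = 0.4733.

W_a / W_b ≈ 0.473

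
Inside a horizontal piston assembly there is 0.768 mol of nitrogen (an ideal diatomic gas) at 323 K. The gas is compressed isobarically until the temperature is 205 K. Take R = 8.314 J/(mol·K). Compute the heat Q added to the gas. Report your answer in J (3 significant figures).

Isobaric: W = nRΔT = (0.768)(8.314)(-118) = -753.4 J.
ΔU = nCᵥΔT with Cᵥ = 5R/2: ΔU = (0.768)(20.79)(-118) = -1884 J.
Q = ΔU + W = -1884 − 753.4 = -2637 J.

Q ≈ -2640 J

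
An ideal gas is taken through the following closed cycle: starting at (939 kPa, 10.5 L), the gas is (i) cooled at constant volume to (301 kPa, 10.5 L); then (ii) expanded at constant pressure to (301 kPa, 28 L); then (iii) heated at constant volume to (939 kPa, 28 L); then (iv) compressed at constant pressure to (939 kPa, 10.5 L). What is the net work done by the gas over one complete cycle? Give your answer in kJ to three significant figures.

W_net ≈ -11.2 kJ

Constant-volume legs do no work.
W(ii) = (301)(28 − 10.5) = 5268 J; W(iv) = (939)(10.5 − 28) = -16432 J.
W_net = 5268 − 16432 = -11165 J (the counter-clockwise enclosed area).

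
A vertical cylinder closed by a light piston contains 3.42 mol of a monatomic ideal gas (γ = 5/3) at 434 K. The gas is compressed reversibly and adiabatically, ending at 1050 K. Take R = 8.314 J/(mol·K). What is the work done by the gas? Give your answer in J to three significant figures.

Adiabatic ⇒ Q = 0, so W_by = −ΔU = nCᵥ(T₁ − T₂).
Cᵥ = 3R/2 = 12.47 J/(mol·K).
W = (3.42)(12.47)(434 − 1050) = -26273 J.

W ≈ -26300 J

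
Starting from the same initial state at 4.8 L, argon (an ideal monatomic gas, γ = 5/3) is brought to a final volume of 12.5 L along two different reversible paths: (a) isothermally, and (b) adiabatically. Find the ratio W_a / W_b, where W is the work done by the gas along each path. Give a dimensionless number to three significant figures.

Path (a) isothermal: W = P₁V₁ ln(V₂/V₁) → W_a/(P₁V₁) = 0.9571.
Path (b) adiabatic: W = P₁V₁(1 − (V₁/V₂)^(γ−1))/(γ−1) → W_b/(P₁V₁) = 0.7075.
W_a / W_b = 0.9571 / 0.7075 = 1.353.

W_a / W_b ≈ 1.35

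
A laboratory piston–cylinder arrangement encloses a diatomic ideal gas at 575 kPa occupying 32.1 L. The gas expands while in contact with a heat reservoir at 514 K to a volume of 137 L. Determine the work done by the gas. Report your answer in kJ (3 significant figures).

W ≈ 26.8 kJ

Isothermal: W = nRT ln(V₂/V₁) = P₁V₁ ln(V₂/V₁).
P₁V₁ = (575 kPa)(32.1 L) = 18458 J.
W = 18458 × ln(137/32.1) = 18458 × 1.451
W_by_gas = 26784 J.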